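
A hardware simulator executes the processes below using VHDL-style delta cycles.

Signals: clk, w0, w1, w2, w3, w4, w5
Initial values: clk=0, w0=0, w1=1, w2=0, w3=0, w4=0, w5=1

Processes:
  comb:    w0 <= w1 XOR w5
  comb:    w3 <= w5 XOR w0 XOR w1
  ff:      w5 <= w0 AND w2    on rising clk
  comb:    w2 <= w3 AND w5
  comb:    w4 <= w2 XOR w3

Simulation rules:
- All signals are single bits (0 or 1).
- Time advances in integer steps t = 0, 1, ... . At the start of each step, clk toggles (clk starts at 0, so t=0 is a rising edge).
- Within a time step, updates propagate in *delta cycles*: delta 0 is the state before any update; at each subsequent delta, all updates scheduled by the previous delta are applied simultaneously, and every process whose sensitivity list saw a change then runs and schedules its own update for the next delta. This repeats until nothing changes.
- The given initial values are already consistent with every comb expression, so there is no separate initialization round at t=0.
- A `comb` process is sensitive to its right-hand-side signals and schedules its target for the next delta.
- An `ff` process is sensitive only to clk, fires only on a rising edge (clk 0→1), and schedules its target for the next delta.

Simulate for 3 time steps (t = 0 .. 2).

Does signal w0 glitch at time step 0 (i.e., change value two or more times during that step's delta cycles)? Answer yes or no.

t0.Δ0 w4=0 w0=0 w3=0 w2=0 clk=0 w1=1 w5=1
t0.Δ1 w4=0 w0=0 w3=0 w2=0 clk=1 w1=1 w5=1
t0.Δ2 w4=0 w0=0 w3=0 w2=0 clk=1 w1=1 w5=0
t0.Δ3 w4=0 w0=1 w3=1 w2=0 clk=1 w1=1 w5=0
t0.Δ4 w4=1 w0=1 w3=0 w2=0 clk=1 w1=1 w5=0
t0.Δ5 w4=0 w0=1 w3=0 w2=0 clk=1 w1=1 w5=0
t1.Δ0 w4=0 w0=1 w3=0 w2=0 clk=1 w1=1 w5=0
t1.Δ1 w4=0 w0=1 w3=0 w2=0 clk=0 w1=1 w5=0
t2.Δ0 w4=0 w0=1 w3=0 w2=0 clk=0 w1=1 w5=0
t2.Δ1 w4=0 w0=1 w3=0 w2=0 clk=1 w1=1 w5=0

no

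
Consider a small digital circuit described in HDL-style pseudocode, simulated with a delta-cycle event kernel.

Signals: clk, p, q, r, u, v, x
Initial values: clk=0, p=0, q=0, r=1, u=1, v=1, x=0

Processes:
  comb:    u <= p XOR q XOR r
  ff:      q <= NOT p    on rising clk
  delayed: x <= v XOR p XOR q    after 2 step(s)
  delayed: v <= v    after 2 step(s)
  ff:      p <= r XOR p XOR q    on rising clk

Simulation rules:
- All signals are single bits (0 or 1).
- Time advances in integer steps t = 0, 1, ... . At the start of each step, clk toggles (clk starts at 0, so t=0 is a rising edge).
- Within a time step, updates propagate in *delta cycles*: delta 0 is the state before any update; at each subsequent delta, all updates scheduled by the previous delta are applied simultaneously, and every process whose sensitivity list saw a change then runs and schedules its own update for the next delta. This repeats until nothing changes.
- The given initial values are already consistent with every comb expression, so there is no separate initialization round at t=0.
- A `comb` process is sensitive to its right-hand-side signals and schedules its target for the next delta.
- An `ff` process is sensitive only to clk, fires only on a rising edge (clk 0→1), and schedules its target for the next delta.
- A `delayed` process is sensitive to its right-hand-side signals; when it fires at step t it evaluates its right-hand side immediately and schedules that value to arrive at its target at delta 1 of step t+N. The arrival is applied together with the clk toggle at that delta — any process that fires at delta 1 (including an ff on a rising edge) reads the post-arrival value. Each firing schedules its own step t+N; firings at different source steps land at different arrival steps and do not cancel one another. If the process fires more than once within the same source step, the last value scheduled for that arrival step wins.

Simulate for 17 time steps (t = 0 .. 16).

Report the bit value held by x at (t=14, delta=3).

1

t0.Δ0 q=0 clk=0 r=1 v=1 x=0 u=1 p=0
t0.Δ1 q=0 clk=1 r=1 v=1 x=0 u=1 p=0
t0.Δ2 q=1 clk=1 r=1 v=1 x=0 u=1 p=1
t1.Δ0 q=1 clk=1 r=1 v=1 x=0 u=1 p=1
t1.Δ1 q=1 clk=0 r=1 v=1 x=0 u=1 p=1
t2.Δ0 q=1 clk=0 r=1 v=1 x=0 u=1 p=1
t2.Δ1 q=1 clk=1 r=1 v=1 x=1 u=1 p=1
t2.Δ2 q=0 clk=1 r=1 v=1 x=1 u=1 p=1
t2.Δ3 q=0 clk=1 r=1 v=1 x=1 u=0 p=1
t3.Δ0 q=0 clk=1 r=1 v=1 x=1 u=0 p=1
t3.Δ1 q=0 clk=0 r=1 v=1 x=1 u=0 p=1
t4.Δ0 q=0 clk=0 r=1 v=1 x=1 u=0 p=1
t4.Δ1 q=0 clk=1 r=1 v=1 x=0 u=0 p=1
t4.Δ2 q=0 clk=1 r=1 v=1 x=0 u=0 p=0
t4.Δ3 q=0 clk=1 r=1 v=1 x=0 u=1 p=0
t5.Δ0 q=0 clk=1 r=1 v=1 x=0 u=1 p=0
t5.Δ1 q=0 clk=0 r=1 v=1 x=0 u=1 p=0
t6.Δ0 q=0 clk=0 r=1 v=1 x=0 u=1 p=0
t6.Δ1 q=0 clk=1 r=1 v=1 x=1 u=1 p=0
t6.Δ2 q=1 clk=1 r=1 v=1 x=1 u=1 p=1
t7.Δ0 q=1 clk=1 r=1 v=1 x=1 u=1 p=1
t7.Δ1 q=1 clk=0 r=1 v=1 x=1 u=1 p=1
t8.Δ0 q=1 clk=0 r=1 v=1 x=1 u=1 p=1
t8.Δ1 q=1 clk=1 r=1 v=1 x=1 u=1 p=1
t8.Δ2 q=0 clk=1 r=1 v=1 x=1 u=1 p=1
t8.Δ3 q=0 clk=1 r=1 v=1 x=1 u=0 p=1
t9.Δ0 q=0 clk=1 r=1 v=1 x=1 u=0 p=1
t9.Δ1 q=0 clk=0 r=1 v=1 x=1 u=0 p=1
t10.Δ0 q=0 clk=0 r=1 v=1 x=1 u=0 p=1
t10.Δ1 q=0 clk=1 r=1 v=1 x=0 u=0 p=1
t10.Δ2 q=0 clk=1 r=1 v=1 x=0 u=0 p=0
t10.Δ3 q=0 clk=1 r=1 v=1 x=0 u=1 p=0
t11.Δ0 q=0 clk=1 r=1 v=1 x=0 u=1 p=0
t11.Δ1 q=0 clk=0 r=1 v=1 x=0 u=1 p=0
t12.Δ0 q=0 clk=0 r=1 v=1 x=0 u=1 p=0
t12.Δ1 q=0 clk=1 r=1 v=1 x=1 u=1 p=0
t12.Δ2 q=1 clk=1 r=1 v=1 x=1 u=1 p=1
t13.Δ0 q=1 clk=1 r=1 v=1 x=1 u=1 p=1
t13.Δ1 q=1 clk=0 r=1 v=1 x=1 u=1 p=1
t14.Δ0 q=1 clk=0 r=1 v=1 x=1 u=1 p=1
t14.Δ1 q=1 clk=1 r=1 v=1 x=1 u=1 p=1
t14.Δ2 q=0 clk=1 r=1 v=1 x=1 u=1 p=1
t14.Δ3 q=0 clk=1 r=1 v=1 x=1 u=0 p=1
t15.Δ0 q=0 clk=1 r=1 v=1 x=1 u=0 p=1
t15.Δ1 q=0 clk=0 r=1 v=1 x=1 u=0 p=1
t16.Δ0 q=0 clk=0 r=1 v=1 x=1 u=0 p=1
t16.Δ1 q=0 clk=1 r=1 v=1 x=0 u=0 p=1
t16.Δ2 q=0 clk=1 r=1 v=1 x=0 u=0 p=0
t16.Δ3 q=0 clk=1 r=1 v=1 x=0 u=1 p=0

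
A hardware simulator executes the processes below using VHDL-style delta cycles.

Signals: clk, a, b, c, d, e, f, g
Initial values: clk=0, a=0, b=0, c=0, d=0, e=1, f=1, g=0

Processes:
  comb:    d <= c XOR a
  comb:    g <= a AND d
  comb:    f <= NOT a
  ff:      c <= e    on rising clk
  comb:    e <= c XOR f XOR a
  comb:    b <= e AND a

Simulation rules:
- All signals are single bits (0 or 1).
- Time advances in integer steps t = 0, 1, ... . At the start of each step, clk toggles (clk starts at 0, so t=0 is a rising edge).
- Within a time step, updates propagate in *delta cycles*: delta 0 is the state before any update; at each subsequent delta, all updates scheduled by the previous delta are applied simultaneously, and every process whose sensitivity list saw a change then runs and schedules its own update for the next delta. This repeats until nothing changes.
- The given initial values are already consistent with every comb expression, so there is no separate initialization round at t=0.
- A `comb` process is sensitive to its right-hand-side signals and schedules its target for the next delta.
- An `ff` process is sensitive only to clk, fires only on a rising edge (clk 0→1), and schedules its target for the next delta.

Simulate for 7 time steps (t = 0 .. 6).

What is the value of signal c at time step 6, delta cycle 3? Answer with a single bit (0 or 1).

t=0 Δ0: e=1 g=0 clk=0 b=0 a=0 c=0 d=0 f=1
  Δ1: clk:0→1
  Δ2: c:0→1
  Δ3: e:1→0, d:0→1
  (3Δ to stable)
t=1 Δ0: e=0 g=0 clk=1 b=0 a=0 c=1 d=1 f=1
  Δ1: clk:1→0
  (1Δ to stable)
t=2 Δ0: e=0 g=0 clk=0 b=0 a=0 c=1 d=1 f=1
  Δ1: clk:0→1
  Δ2: c:1→0
  Δ3: e:0→1, d:1→0
  (3Δ to stable)
t=3 Δ0: e=1 g=0 clk=1 b=0 a=0 c=0 d=0 f=1
  Δ1: clk:1→0
  (1Δ to stable)
t=4 Δ0: e=1 g=0 clk=0 b=0 a=0 c=0 d=0 f=1
  Δ1: clk:0→1
  Δ2: c:0→1
  Δ3: e:1→0, d:0→1
  (3Δ to stable)
t=5 Δ0: e=0 g=0 clk=1 b=0 a=0 c=1 d=1 f=1
  Δ1: clk:1→0
  (1Δ to stable)
t=6 Δ0: e=0 g=0 clk=0 b=0 a=0 c=1 d=1 f=1
  Δ1: clk:0→1
  Δ2: c:1→0
  Δ3: e:0→1, d:1→0
  (3Δ to stable)

0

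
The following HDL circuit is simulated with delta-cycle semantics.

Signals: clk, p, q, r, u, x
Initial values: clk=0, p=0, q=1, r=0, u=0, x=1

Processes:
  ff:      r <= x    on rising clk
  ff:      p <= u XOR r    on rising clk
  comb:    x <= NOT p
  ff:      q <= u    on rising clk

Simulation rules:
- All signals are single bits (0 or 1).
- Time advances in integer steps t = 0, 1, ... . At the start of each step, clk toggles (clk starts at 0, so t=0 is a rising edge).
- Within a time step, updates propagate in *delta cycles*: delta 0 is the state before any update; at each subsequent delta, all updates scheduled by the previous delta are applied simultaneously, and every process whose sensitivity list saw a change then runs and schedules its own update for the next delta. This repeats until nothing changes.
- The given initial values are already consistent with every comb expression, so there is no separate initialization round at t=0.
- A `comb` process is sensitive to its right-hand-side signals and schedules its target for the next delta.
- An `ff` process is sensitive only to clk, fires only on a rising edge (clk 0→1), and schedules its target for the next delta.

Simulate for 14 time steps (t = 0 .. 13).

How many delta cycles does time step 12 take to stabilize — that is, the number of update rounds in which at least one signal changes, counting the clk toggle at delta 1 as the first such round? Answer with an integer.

t=0 Δ0: p=0 r=0 u=0 q=1 x=1 clk=0
  Δ1: clk:0→1
  Δ2: r:0→1, q:1→0
  (2Δ to stable)
t=1 Δ0: p=0 r=1 u=0 q=0 x=1 clk=1
  Δ1: clk:1→0
  (1Δ to stable)
t=2 Δ0: p=0 r=1 u=0 q=0 x=1 clk=0
  Δ1: clk:0→1
  Δ2: p:0→1
  Δ3: x:1→0
  (3Δ to stable)
t=3 Δ0: p=1 r=1 u=0 q=0 x=0 clk=1
  Δ1: clk:1→0
  (1Δ to stable)
t=4 Δ0: p=1 r=1 u=0 q=0 x=0 clk=0
  Δ1: clk:0→1
  Δ2: r:1→0
  (2Δ to stable)
t=5 Δ0: p=1 r=0 u=0 q=0 x=0 clk=1
  Δ1: clk:1→0
  (1Δ to stable)
t=6 Δ0: p=1 r=0 u=0 q=0 x=0 clk=0
  Δ1: clk:0→1
  Δ2: p:1→0
  Δ3: x:0→1
  (3Δ to stable)
t=7 Δ0: p=0 r=0 u=0 q=0 x=1 clk=1
  Δ1: clk:1→0
  (1Δ to stable)
t=8 Δ0: p=0 r=0 u=0 q=0 x=1 clk=0
  Δ1: clk:0→1
  Δ2: r:0→1
  (2Δ to stable)
t=9 Δ0: p=0 r=1 u=0 q=0 x=1 clk=1
  Δ1: clk:1→0
  (1Δ to stable)
t=10 Δ0: p=0 r=1 u=0 q=0 x=1 clk=0
  Δ1: clk:0→1
  Δ2: p:0→1
  Δ3: x:1→0
  (3Δ to stable)
t=11 Δ0: p=1 r=1 u=0 q=0 x=0 clk=1
  Δ1: clk:1→0
  (1Δ to stable)
t=12 Δ0: p=1 r=1 u=0 q=0 x=0 clk=0
  Δ1: clk:0→1
  Δ2: r:1→0
  (2Δ to stable)
t=13 Δ0: p=1 r=0 u=0 q=0 x=0 clk=1
  Δ1: clk:1→0
  (1Δ to stable)

2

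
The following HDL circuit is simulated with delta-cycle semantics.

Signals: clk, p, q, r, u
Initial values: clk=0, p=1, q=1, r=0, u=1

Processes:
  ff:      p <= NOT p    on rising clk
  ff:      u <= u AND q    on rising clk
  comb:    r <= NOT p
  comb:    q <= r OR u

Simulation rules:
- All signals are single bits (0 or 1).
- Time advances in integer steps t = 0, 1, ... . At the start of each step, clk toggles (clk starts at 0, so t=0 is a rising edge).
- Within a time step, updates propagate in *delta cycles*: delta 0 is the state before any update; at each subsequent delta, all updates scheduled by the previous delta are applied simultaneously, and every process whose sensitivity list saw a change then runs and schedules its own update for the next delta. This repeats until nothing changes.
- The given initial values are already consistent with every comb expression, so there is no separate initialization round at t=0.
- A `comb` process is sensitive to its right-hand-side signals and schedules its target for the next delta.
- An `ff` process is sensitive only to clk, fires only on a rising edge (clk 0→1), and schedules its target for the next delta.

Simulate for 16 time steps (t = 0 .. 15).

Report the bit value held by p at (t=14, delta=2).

1

t0.Δ0 u=1 r=0 p=1 q=1 clk=0
t0.Δ1 u=1 r=0 p=1 q=1 clk=1
t0.Δ2 u=1 r=0 p=0 q=1 clk=1
t0.Δ3 u=1 r=1 p=0 q=1 clk=1
t1.Δ0 u=1 r=1 p=0 q=1 clk=1
t1.Δ1 u=1 r=1 p=0 q=1 clk=0
t2.Δ0 u=1 r=1 p=0 q=1 clk=0
t2.Δ1 u=1 r=1 p=0 q=1 clk=1
t2.Δ2 u=1 r=1 p=1 q=1 clk=1
t2.Δ3 u=1 r=0 p=1 q=1 clk=1
t3.Δ0 u=1 r=0 p=1 q=1 clk=1
t3.Δ1 u=1 r=0 p=1 q=1 clk=0
t4.Δ0 u=1 r=0 p=1 q=1 clk=0
t4.Δ1 u=1 r=0 p=1 q=1 clk=1
t4.Δ2 u=1 r=0 p=0 q=1 clk=1
t4.Δ3 u=1 r=1 p=0 q=1 clk=1
t5.Δ0 u=1 r=1 p=0 q=1 clk=1
t5.Δ1 u=1 r=1 p=0 q=1 clk=0
t6.Δ0 u=1 r=1 p=0 q=1 clk=0
t6.Δ1 u=1 r=1 p=0 q=1 clk=1
t6.Δ2 u=1 r=1 p=1 q=1 clk=1
t6.Δ3 u=1 r=0 p=1 q=1 clk=1
t7.Δ0 u=1 r=0 p=1 q=1 clk=1
t7.Δ1 u=1 r=0 p=1 q=1 clk=0
t8.Δ0 u=1 r=0 p=1 q=1 clk=0
t8.Δ1 u=1 r=0 p=1 q=1 clk=1
t8.Δ2 u=1 r=0 p=0 q=1 clk=1
t8.Δ3 u=1 r=1 p=0 q=1 clk=1
t9.Δ0 u=1 r=1 p=0 q=1 clk=1
t9.Δ1 u=1 r=1 p=0 q=1 clk=0
t10.Δ0 u=1 r=1 p=0 q=1 clk=0
t10.Δ1 u=1 r=1 p=0 q=1 clk=1
t10.Δ2 u=1 r=1 p=1 q=1 clk=1
t10.Δ3 u=1 r=0 p=1 q=1 clk=1
t11.Δ0 u=1 r=0 p=1 q=1 clk=1
t11.Δ1 u=1 r=0 p=1 q=1 clk=0
t12.Δ0 u=1 r=0 p=1 q=1 clk=0
t12.Δ1 u=1 r=0 p=1 q=1 clk=1
t12.Δ2 u=1 r=0 p=0 q=1 clk=1
t12.Δ3 u=1 r=1 p=0 q=1 clk=1
t13.Δ0 u=1 r=1 p=0 q=1 clk=1
t13.Δ1 u=1 r=1 p=0 q=1 clk=0
t14.Δ0 u=1 r=1 p=0 q=1 clk=0
t14.Δ1 u=1 r=1 p=0 q=1 clk=1
t14.Δ2 u=1 r=1 p=1 q=1 clk=1
t14.Δ3 u=1 r=0 p=1 q=1 clk=1
t15.Δ0 u=1 r=0 p=1 q=1 clk=1
t15.Δ1 u=1 r=0 p=1 q=1 clk=0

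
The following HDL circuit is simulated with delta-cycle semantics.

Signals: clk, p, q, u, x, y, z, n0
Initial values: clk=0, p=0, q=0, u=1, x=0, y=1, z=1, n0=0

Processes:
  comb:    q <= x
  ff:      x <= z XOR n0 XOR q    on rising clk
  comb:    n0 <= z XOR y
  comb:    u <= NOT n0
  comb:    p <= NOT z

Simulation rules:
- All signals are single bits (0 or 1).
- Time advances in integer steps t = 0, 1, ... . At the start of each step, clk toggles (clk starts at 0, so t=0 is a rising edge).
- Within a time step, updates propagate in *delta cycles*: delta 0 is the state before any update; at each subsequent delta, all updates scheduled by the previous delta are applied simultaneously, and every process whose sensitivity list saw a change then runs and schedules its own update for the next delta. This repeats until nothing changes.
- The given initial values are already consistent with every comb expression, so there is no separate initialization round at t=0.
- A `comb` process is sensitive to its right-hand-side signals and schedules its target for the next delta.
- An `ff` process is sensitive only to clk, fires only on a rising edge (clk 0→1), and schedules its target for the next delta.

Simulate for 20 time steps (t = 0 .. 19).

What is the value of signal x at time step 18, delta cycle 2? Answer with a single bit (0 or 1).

[bits: x,z,clk,n0,q,y,p,u]
t=0: Δ0=01000101 Δ1=01100101 Δ2=11100101 Δ3=11101101 | 3Δ
t=1: Δ0=11101101 Δ1=11001101 | 1Δ
t=2: Δ0=11001101 Δ1=11101101 Δ2=01101101 Δ3=01100101 | 3Δ
t=3: Δ0=01100101 Δ1=01000101 | 1Δ
t=4: Δ0=01000101 Δ1=01100101 Δ2=11100101 Δ3=11101101 | 3Δ
t=5: Δ0=11101101 Δ1=11001101 | 1Δ
t=6: Δ0=11001101 Δ1=11101101 Δ2=01101101 Δ3=01100101 | 3Δ
t=7: Δ0=01100101 Δ1=01000101 | 1Δ
t=8: Δ0=01000101 Δ1=01100101 Δ2=11100101 Δ3=11101101 | 3Δ
t=9: Δ0=11101101 Δ1=11001101 | 1Δ
t=10: Δ0=11001101 Δ1=11101101 Δ2=01101101 Δ3=01100101 | 3Δ
t=11: Δ0=01100101 Δ1=01000101 | 1Δ
t=12: Δ0=01000101 Δ1=01100101 Δ2=11100101 Δ3=11101101 | 3Δ
t=13: Δ0=11101101 Δ1=11001101 | 1Δ
t=14: Δ0=11001101 Δ1=11101101 Δ2=01101101 Δ3=01100101 | 3Δ
t=15: Δ0=01100101 Δ1=01000101 | 1Δ
t=16: Δ0=01000101 Δ1=01100101 Δ2=11100101 Δ3=11101101 | 3Δ
t=17: Δ0=11101101 Δ1=11001101 | 1Δ
t=18: Δ0=11001101 Δ1=11101101 Δ2=01101101 Δ3=01100101 | 3Δ
t=19: Δ0=01100101 Δ1=01000101 | 1Δ

0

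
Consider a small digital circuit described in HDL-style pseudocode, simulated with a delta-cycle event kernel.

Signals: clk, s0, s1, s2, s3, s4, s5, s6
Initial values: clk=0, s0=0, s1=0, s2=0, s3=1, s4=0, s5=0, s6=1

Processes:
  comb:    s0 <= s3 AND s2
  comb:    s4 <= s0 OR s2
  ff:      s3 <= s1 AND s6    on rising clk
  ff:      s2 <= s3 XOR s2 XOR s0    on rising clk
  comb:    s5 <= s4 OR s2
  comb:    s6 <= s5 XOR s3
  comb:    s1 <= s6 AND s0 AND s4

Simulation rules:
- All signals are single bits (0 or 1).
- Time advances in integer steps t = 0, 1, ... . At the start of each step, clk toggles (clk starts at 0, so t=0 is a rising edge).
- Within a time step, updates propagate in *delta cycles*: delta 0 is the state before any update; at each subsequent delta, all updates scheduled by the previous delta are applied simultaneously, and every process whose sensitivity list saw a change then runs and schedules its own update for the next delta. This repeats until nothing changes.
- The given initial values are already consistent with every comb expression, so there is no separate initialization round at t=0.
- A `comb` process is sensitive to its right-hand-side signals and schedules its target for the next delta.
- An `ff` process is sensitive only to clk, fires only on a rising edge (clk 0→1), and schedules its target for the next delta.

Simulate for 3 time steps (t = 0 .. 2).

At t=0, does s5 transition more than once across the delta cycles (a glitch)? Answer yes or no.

t0.Δ0 s6=1 s0=0 s4=0 s3=1 s5=0 s2=0 s1=0 clk=0
t0.Δ1 s6=1 s0=0 s4=0 s3=1 s5=0 s2=0 s1=0 clk=1
t0.Δ2 s6=1 s0=0 s4=0 s3=0 s5=0 s2=1 s1=0 clk=1
t0.Δ3 s6=0 s0=0 s4=1 s3=0 s5=1 s2=1 s1=0 clk=1
t0.Δ4 s6=1 s0=0 s4=1 s3=0 s5=1 s2=1 s1=0 clk=1
t1.Δ0 s6=1 s0=0 s4=1 s3=0 s5=1 s2=1 s1=0 clk=1
t1.Δ1 s6=1 s0=0 s4=1 s3=0 s5=1 s2=1 s1=0 clk=0
t2.Δ0 s6=1 s0=0 s4=1 s3=0 s5=1 s2=1 s1=0 clk=0
t2.Δ1 s6=1 s0=0 s4=1 s3=0 s5=1 s2=1 s1=0 clk=1

no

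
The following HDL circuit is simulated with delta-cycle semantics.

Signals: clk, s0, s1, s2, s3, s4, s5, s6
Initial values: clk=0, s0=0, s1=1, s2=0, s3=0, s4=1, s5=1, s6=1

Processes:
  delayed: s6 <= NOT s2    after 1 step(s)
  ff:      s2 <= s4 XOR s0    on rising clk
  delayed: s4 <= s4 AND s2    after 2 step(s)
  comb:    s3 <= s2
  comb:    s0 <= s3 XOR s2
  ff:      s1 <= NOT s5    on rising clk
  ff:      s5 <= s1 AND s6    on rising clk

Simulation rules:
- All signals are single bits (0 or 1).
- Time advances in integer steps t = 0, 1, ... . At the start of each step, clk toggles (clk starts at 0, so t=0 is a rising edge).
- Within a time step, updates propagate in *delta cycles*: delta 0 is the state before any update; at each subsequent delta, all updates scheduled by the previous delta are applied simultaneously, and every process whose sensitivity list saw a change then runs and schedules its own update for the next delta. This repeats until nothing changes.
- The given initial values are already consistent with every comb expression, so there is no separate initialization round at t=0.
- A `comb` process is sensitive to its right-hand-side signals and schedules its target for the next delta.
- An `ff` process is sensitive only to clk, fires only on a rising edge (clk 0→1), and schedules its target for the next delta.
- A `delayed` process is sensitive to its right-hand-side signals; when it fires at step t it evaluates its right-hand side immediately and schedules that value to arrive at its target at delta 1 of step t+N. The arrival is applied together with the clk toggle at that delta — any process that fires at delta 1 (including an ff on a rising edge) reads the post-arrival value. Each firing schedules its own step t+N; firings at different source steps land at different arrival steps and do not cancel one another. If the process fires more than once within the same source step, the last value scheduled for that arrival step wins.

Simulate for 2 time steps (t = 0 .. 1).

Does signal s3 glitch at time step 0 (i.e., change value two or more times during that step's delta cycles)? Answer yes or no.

no

[bits: s2,s1,clk,s0,s6,s5,s3,s4]
t=0: Δ0=01001101 Δ1=01101101 Δ2=10101101 Δ3=10111111 Δ4=10101111 | 4Δ
t=1: Δ0=10101111 Δ1=10000111 | 1Δ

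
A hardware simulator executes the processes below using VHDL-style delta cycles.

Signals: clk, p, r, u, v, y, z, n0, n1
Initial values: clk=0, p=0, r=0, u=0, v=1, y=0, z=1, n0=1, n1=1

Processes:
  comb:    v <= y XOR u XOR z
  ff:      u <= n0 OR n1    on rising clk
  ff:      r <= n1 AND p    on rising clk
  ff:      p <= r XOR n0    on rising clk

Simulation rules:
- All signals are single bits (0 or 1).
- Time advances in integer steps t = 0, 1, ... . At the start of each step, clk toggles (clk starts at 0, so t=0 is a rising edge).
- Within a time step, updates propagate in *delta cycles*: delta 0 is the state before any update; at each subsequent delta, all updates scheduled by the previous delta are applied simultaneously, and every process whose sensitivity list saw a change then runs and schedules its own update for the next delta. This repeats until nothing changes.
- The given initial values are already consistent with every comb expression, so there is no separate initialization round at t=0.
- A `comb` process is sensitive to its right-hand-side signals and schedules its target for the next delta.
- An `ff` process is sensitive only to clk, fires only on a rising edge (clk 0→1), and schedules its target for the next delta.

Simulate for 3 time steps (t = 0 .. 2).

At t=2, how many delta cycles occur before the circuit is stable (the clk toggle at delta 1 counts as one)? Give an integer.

2

t0.Δ0 y=0 clk=0 p=0 u=0 r=0 v=1 n0=1 n1=1 z=1
t0.Δ1 y=0 clk=1 p=0 u=0 r=0 v=1 n0=1 n1=1 z=1
t0.Δ2 y=0 clk=1 p=1 u=1 r=0 v=1 n0=1 n1=1 z=1
t0.Δ3 y=0 clk=1 p=1 u=1 r=0 v=0 n0=1 n1=1 z=1
t1.Δ0 y=0 clk=1 p=1 u=1 r=0 v=0 n0=1 n1=1 z=1
t1.Δ1 y=0 clk=0 p=1 u=1 r=0 v=0 n0=1 n1=1 z=1
t2.Δ0 y=0 clk=0 p=1 u=1 r=0 v=0 n0=1 n1=1 z=1
t2.Δ1 y=0 clk=1 p=1 u=1 r=0 v=0 n0=1 n1=1 z=1
t2.Δ2 y=0 clk=1 p=1 u=1 r=1 v=0 n0=1 n1=1 z=1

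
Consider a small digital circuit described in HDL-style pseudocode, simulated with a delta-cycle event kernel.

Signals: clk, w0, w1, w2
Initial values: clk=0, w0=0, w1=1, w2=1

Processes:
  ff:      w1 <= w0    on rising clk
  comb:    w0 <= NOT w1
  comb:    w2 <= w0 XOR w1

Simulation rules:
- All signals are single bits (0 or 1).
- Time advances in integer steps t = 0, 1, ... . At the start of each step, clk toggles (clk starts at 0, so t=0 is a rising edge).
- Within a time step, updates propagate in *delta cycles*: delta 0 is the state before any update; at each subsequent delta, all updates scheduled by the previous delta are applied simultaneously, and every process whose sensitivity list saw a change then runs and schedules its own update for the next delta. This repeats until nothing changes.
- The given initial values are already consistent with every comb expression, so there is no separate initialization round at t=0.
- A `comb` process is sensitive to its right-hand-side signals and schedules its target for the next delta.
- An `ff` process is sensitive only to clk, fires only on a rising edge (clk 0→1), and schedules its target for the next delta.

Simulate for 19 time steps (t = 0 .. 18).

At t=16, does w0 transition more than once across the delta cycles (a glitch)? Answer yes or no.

no

t=0 Δ0: w0=0 clk=0 w2=1 w1=1
  Δ1: clk:0→1
  Δ2: w1:1→0
  Δ3: w0:0→1, w2:1→0
  Δ4: w2:0→1
  (4Δ to stable)
t=1 Δ0: w0=1 clk=1 w2=1 w1=0
  Δ1: clk:1→0
  (1Δ to stable)
t=2 Δ0: w0=1 clk=0 w2=1 w1=0
  Δ1: clk:0→1
  Δ2: w1:0→1
  Δ3: w0:1→0, w2:1→0
  Δ4: w2:0→1
  (4Δ to stable)
t=3 Δ0: w0=0 clk=1 w2=1 w1=1
  Δ1: clk:1→0
  (1Δ to stable)
t=4 Δ0: w0=0 clk=0 w2=1 w1=1
  Δ1: clk:0→1
  Δ2: w1:1→0
  Δ3: w0:0→1, w2:1→0
  Δ4: w2:0→1
  (4Δ to stable)
t=5 Δ0: w0=1 clk=1 w2=1 w1=0
  Δ1: clk:1→0
  (1Δ to stable)
t=6 Δ0: w0=1 clk=0 w2=1 w1=0
  Δ1: clk:0→1
  Δ2: w1:0→1
  Δ3: w0:1→0, w2:1→0
  Δ4: w2:0→1
  (4Δ to stable)
t=7 Δ0: w0=0 clk=1 w2=1 w1=1
  Δ1: clk:1→0
  (1Δ to stable)
t=8 Δ0: w0=0 clk=0 w2=1 w1=1
  Δ1: clk:0→1
  Δ2: w1:1→0
  Δ3: w0:0→1, w2:1→0
  Δ4: w2:0→1
  (4Δ to stable)
t=9 Δ0: w0=1 clk=1 w2=1 w1=0
  Δ1: clk:1→0
  (1Δ to stable)
t=10 Δ0: w0=1 clk=0 w2=1 w1=0
  Δ1: clk:0→1
  Δ2: w1:0→1
  Δ3: w0:1→0, w2:1→0
  Δ4: w2:0→1
  (4Δ to stable)
t=11 Δ0: w0=0 clk=1 w2=1 w1=1
  Δ1: clk:1→0
  (1Δ to stable)
t=12 Δ0: w0=0 clk=0 w2=1 w1=1
  Δ1: clk:0→1
  Δ2: w1:1→0
  Δ3: w0:0→1, w2:1→0
  Δ4: w2:0→1
  (4Δ to stable)
t=13 Δ0: w0=1 clk=1 w2=1 w1=0
  Δ1: clk:1→0
  (1Δ to stable)
t=14 Δ0: w0=1 clk=0 w2=1 w1=0
  Δ1: clk:0→1
  Δ2: w1:0→1
  Δ3: w0:1→0, w2:1→0
  Δ4: w2:0→1
  (4Δ to stable)
t=15 Δ0: w0=0 clk=1 w2=1 w1=1
  Δ1: clk:1→0
  (1Δ to stable)
t=16 Δ0: w0=0 clk=0 w2=1 w1=1
  Δ1: clk:0→1
  Δ2: w1:1→0
  Δ3: w0:0→1, w2:1→0
  Δ4: w2:0→1
  (4Δ to stable)
t=17 Δ0: w0=1 clk=1 w2=1 w1=0
  Δ1: clk:1→0
  (1Δ to stable)
t=18 Δ0: w0=1 clk=0 w2=1 w1=0
  Δ1: clk:0→1
  Δ2: w1:0→1
  Δ3: w0:1→0, w2:1→0
  Δ4: w2:0→1
  (4Δ to stable)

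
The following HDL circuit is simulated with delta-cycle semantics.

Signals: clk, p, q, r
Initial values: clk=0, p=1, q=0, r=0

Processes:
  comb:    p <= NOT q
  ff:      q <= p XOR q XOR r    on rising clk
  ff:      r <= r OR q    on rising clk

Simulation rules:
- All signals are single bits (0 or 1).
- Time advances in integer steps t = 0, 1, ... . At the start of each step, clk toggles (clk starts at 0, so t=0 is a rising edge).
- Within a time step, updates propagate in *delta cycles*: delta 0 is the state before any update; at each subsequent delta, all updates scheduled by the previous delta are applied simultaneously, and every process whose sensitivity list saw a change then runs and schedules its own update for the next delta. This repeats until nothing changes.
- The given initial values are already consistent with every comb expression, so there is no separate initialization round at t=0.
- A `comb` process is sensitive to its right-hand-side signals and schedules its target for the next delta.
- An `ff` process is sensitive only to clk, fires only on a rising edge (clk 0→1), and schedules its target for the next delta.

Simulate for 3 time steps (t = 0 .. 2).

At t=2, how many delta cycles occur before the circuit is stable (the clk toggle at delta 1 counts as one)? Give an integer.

t=0 Δ0: clk=0 q=0 r=0 p=1
  Δ1: clk:0→1
  Δ2: q:0→1
  Δ3: p:1→0
  (3Δ to stable)
t=1 Δ0: clk=1 q=1 r=0 p=0
  Δ1: clk:1→0
  (1Δ to stable)
t=2 Δ0: clk=0 q=1 r=0 p=0
  Δ1: clk:0→1
  Δ2: r:0→1
  (2Δ to stable)

2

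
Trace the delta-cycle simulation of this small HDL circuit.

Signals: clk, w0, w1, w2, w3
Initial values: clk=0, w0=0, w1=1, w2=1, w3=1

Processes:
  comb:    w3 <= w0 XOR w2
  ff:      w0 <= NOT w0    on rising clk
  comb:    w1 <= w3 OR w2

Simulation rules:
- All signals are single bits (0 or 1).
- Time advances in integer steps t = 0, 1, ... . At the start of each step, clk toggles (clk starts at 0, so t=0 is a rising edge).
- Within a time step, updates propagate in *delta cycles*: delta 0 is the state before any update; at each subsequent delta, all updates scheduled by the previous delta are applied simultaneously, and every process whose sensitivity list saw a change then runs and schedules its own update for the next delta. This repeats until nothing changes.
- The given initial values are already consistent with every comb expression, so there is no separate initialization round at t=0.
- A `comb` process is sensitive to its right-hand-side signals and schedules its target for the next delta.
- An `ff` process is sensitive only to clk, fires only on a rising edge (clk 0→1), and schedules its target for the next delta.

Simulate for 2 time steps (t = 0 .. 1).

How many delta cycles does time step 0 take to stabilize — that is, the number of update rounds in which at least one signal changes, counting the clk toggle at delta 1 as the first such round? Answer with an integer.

[bits: w2,w3,clk,w1,w0]
t=0: Δ0=11010 Δ1=11110 Δ2=11111 Δ3=10111 | 3Δ
t=1: Δ0=10111 Δ1=10011 | 1Δ

3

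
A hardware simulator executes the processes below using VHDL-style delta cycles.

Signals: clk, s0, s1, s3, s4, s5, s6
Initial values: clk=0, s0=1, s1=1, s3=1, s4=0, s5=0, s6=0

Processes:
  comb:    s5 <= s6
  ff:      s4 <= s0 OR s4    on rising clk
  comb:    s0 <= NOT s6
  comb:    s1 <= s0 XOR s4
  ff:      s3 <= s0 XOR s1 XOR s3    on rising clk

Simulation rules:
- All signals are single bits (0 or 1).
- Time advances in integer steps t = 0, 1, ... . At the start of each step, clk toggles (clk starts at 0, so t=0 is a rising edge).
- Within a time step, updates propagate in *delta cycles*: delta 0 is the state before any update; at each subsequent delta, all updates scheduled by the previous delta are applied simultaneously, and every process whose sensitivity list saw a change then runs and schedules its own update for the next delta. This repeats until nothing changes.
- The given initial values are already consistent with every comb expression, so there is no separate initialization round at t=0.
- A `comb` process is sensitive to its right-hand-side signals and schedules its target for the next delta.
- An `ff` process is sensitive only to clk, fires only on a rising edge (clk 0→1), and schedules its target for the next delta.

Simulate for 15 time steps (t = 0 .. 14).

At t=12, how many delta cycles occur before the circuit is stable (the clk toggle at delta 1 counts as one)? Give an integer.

2

t=0 Δ0: s5=0 s4=0 s0=1 s6=0 clk=0 s1=1 s3=1
  Δ1: clk:0→1
  Δ2: s4:0→1
  Δ3: s1:1→0
  (3Δ to stable)
t=1 Δ0: s5=0 s4=1 s0=1 s6=0 clk=1 s1=0 s3=1
  Δ1: clk:1→0
  (1Δ to stable)
t=2 Δ0: s5=0 s4=1 s0=1 s6=0 clk=0 s1=0 s3=1
  Δ1: clk:0→1
  Δ2: s3:1→0
  (2Δ to stable)
t=3 Δ0: s5=0 s4=1 s0=1 s6=0 clk=1 s1=0 s3=0
  Δ1: clk:1→0
  (1Δ to stable)
t=4 Δ0: s5=0 s4=1 s0=1 s6=0 clk=0 s1=0 s3=0
  Δ1: clk:0→1
  Δ2: s3:0→1
  (2Δ to stable)
t=5 Δ0: s5=0 s4=1 s0=1 s6=0 clk=1 s1=0 s3=1
  Δ1: clk:1→0
  (1Δ to stable)
t=6 Δ0: s5=0 s4=1 s0=1 s6=0 clk=0 s1=0 s3=1
  Δ1: clk:0→1
  Δ2: s3:1→0
  (2Δ to stable)
t=7 Δ0: s5=0 s4=1 s0=1 s6=0 clk=1 s1=0 s3=0
  Δ1: clk:1→0
  (1Δ to stable)
t=8 Δ0: s5=0 s4=1 s0=1 s6=0 clk=0 s1=0 s3=0
  Δ1: clk:0→1
  Δ2: s3:0→1
  (2Δ to stable)
t=9 Δ0: s5=0 s4=1 s0=1 s6=0 clk=1 s1=0 s3=1
  Δ1: clk:1→0
  (1Δ to stable)
t=10 Δ0: s5=0 s4=1 s0=1 s6=0 clk=0 s1=0 s3=1
  Δ1: clk:0→1
  Δ2: s3:1→0
  (2Δ to stable)
t=11 Δ0: s5=0 s4=1 s0=1 s6=0 clk=1 s1=0 s3=0
  Δ1: clk:1→0
  (1Δ to stable)
t=12 Δ0: s5=0 s4=1 s0=1 s6=0 clk=0 s1=0 s3=0
  Δ1: clk:0→1
  Δ2: s3:0→1
  (2Δ to stable)
t=13 Δ0: s5=0 s4=1 s0=1 s6=0 clk=1 s1=0 s3=1
  Δ1: clk:1→0
  (1Δ to stable)
t=14 Δ0: s5=0 s4=1 s0=1 s6=0 clk=0 s1=0 s3=1
  Δ1: clk:0→1
  Δ2: s3:1→0
  (2Δ to stable)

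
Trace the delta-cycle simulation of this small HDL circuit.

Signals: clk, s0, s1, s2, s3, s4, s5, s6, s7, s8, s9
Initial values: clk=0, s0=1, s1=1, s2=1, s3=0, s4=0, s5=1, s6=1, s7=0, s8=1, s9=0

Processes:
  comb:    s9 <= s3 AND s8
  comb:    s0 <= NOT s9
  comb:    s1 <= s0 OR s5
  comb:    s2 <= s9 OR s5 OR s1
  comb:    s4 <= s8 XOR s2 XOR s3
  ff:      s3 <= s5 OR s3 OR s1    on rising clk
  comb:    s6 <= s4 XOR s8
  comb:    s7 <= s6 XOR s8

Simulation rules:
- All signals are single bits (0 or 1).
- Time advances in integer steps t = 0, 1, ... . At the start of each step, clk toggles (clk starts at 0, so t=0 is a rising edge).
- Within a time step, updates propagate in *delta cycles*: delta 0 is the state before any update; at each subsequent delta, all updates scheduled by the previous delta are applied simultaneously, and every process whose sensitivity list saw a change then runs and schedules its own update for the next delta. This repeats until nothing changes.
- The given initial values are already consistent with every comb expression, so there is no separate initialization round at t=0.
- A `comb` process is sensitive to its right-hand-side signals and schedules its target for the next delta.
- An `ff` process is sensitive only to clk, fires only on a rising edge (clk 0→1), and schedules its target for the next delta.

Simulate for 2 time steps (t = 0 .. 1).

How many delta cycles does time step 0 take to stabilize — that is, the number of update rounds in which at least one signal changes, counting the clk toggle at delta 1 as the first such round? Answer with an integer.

5

t0.Δ0 s9=0 s8=1 s1=1 s6=1 s2=1 s4=0 s3=0 s5=1 s0=1 clk=0 s7=0
t0.Δ1 s9=0 s8=1 s1=1 s6=1 s2=1 s4=0 s3=0 s5=1 s0=1 clk=1 s7=0
t0.Δ2 s9=0 s8=1 s1=1 s6=1 s2=1 s4=0 s3=1 s5=1 s0=1 clk=1 s7=0
t0.Δ3 s9=1 s8=1 s1=1 s6=1 s2=1 s4=1 s3=1 s5=1 s0=1 clk=1 s7=0
t0.Δ4 s9=1 s8=1 s1=1 s6=0 s2=1 s4=1 s3=1 s5=1 s0=0 clk=1 s7=0
t0.Δ5 s9=1 s8=1 s1=1 s6=0 s2=1 s4=1 s3=1 s5=1 s0=0 clk=1 s7=1
t1.Δ0 s9=1 s8=1 s1=1 s6=0 s2=1 s4=1 s3=1 s5=1 s0=0 clk=1 s7=1
t1.Δ1 s9=1 s8=1 s1=1 s6=0 s2=1 s4=1 s3=1 s5=1 s0=0 clk=0 s7=1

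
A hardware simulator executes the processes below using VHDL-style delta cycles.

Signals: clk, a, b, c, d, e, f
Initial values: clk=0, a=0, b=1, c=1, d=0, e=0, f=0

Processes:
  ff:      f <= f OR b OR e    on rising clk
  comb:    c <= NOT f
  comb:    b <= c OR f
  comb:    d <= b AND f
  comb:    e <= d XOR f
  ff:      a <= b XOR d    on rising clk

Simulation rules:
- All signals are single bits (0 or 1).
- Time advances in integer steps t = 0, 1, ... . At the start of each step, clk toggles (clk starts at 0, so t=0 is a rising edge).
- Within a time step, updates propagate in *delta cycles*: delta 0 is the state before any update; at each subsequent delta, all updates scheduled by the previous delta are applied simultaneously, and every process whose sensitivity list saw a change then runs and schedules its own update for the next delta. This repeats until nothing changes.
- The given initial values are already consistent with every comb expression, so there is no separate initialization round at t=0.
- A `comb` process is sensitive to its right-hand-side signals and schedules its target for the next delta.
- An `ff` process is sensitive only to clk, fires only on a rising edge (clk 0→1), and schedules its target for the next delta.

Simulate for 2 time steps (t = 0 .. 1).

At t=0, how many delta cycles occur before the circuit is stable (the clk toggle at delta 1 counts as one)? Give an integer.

t=0 Δ0: c=1 f=0 clk=0 e=0 d=0 b=1 a=0
  Δ1: clk:0→1
  Δ2: f:0→1, a:0→1
  Δ3: c:1→0, e:0→1, d:0→1
  Δ4: e:1→0
  (4Δ to stable)
t=1 Δ0: c=0 f=1 clk=1 e=0 d=1 b=1 a=1
  Δ1: clk:1→0
  (1Δ to stable)

4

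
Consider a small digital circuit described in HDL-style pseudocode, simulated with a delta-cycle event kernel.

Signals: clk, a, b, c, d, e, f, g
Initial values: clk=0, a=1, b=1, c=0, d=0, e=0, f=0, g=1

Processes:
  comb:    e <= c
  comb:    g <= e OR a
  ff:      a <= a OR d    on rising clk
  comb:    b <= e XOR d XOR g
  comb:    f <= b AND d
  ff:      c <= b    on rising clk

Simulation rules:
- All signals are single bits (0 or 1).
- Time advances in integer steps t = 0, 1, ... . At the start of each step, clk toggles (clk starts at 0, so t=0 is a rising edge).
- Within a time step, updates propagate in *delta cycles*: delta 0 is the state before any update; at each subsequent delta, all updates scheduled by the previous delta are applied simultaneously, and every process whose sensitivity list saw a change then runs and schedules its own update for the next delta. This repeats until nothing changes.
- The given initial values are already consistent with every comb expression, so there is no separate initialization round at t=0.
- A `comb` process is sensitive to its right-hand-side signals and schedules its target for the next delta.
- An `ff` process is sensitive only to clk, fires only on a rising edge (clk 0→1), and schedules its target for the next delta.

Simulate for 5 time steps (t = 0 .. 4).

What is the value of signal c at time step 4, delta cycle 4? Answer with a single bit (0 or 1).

[bits: f,d,a,e,c,b,g,clk]
t=0: Δ0=00100110 Δ1=00100111 Δ2=00101111 Δ3=00111111 Δ4=00111011 | 4Δ
t=1: Δ0=00111011 Δ1=00111010 | 1Δ
t=2: Δ0=00111010 Δ1=00111011 Δ2=00110011 Δ3=00100011 Δ4=00100111 | 4Δ
t=3: Δ0=00100111 Δ1=00100110 | 1Δ
t=4: Δ0=00100110 Δ1=00100111 Δ2=00101111 Δ3=00111111 Δ4=00111011 | 4Δ

1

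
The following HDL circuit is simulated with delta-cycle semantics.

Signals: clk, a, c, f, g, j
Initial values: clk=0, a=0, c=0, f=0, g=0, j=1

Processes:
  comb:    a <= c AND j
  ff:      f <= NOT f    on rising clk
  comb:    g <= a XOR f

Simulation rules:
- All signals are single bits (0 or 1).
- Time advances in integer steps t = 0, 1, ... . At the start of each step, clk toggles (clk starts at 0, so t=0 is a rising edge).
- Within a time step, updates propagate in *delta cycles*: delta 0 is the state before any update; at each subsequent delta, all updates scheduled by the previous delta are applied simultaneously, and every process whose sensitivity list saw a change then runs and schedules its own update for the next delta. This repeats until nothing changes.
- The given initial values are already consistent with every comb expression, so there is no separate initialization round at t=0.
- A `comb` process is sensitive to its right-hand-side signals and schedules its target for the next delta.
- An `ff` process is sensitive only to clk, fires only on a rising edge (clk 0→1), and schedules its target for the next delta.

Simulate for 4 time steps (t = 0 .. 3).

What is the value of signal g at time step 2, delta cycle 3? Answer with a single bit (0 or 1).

[bits: j,c,g,a,clk,f]
t=0: Δ0=100000 Δ1=100010 Δ2=100011 Δ3=101011 | 3Δ
t=1: Δ0=101011 Δ1=101001 | 1Δ
t=2: Δ0=101001 Δ1=101011 Δ2=101010 Δ3=100010 | 3Δ
t=3: Δ0=100010 Δ1=100000 | 1Δ

0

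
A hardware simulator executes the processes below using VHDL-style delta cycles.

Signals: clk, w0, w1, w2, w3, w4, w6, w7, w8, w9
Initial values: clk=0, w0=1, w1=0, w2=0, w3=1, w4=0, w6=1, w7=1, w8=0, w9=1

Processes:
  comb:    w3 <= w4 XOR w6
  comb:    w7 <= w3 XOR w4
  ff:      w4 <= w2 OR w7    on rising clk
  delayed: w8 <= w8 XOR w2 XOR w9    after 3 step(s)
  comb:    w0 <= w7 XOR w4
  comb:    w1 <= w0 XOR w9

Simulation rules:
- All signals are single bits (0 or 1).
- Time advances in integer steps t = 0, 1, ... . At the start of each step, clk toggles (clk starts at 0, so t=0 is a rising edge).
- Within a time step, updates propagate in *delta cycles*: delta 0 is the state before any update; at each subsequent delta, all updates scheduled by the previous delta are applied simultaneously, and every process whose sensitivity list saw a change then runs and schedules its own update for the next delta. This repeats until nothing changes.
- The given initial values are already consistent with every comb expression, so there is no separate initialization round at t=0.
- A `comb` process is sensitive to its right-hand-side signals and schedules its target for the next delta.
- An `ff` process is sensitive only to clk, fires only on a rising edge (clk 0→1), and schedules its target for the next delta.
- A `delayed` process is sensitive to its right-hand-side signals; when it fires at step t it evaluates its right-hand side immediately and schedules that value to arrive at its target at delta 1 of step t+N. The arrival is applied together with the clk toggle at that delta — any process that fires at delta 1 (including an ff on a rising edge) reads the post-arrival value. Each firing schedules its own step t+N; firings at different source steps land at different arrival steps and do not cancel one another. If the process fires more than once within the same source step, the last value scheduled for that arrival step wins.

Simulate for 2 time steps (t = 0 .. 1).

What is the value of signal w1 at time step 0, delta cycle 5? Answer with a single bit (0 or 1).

[bits: w4,w2,w9,clk,w6,w8,w3,w0,w1,w7]
t=0: Δ0=0010101101 Δ1=0011101101 Δ2=1011101101 Δ3=1011100000 Δ4=1011100111 Δ5=1011100001 Δ6=1011100011 | 6Δ
t=1: Δ0=1011100011 Δ1=1010100011 | 1Δ

0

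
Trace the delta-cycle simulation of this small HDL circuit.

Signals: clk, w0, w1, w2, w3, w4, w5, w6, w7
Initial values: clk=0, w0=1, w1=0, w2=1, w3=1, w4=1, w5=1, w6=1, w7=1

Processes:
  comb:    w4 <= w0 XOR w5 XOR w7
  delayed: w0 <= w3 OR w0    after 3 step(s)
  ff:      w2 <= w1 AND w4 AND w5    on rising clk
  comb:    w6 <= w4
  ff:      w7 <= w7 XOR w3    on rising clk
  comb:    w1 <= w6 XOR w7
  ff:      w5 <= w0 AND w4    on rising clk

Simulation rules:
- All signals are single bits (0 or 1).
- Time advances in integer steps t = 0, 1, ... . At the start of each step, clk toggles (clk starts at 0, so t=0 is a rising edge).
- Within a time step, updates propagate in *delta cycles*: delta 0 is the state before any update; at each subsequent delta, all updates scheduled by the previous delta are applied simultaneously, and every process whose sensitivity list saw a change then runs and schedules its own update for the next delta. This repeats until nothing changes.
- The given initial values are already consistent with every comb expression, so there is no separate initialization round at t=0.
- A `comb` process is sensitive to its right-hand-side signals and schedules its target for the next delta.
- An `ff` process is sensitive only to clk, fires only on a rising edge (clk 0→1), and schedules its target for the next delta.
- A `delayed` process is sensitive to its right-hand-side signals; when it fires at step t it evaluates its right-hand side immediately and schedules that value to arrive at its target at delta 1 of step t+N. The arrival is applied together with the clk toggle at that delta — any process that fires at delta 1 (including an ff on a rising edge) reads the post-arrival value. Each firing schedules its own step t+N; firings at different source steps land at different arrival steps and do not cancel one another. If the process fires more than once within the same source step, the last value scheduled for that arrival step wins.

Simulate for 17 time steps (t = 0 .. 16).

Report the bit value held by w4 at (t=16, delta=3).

0

t=0 Δ0: w1=0 w5=1 w3=1 w7=1 clk=0 w4=1 w6=1 w2=1 w0=1
  Δ1: clk:0→1
  Δ2: w7:1→0, w2:1→0
  Δ3: w1:0→1, w4:1→0
  Δ4: w6:1→0
  Δ5: w1:1→0
  (5Δ to stable)
t=1 Δ0: w1=0 w5=1 w3=1 w7=0 clk=1 w4=0 w6=0 w2=0 w0=1
  Δ1: clk:1→0
  (1Δ to stable)
t=2 Δ0: w1=0 w5=1 w3=1 w7=0 clk=0 w4=0 w6=0 w2=0 w0=1
  Δ1: clk:0→1
  Δ2: w5:1→0, w7:0→1
  Δ3: w1:0→1
  (3Δ to stable)
t=3 Δ0: w1=1 w5=0 w3=1 w7=1 clk=1 w4=0 w6=0 w2=0 w0=1
  Δ1: clk:1→0
  (1Δ to stable)
t=4 Δ0: w1=1 w5=0 w3=1 w7=1 clk=0 w4=0 w6=0 w2=0 w0=1
  Δ1: clk:0→1
  Δ2: w7:1→0
  Δ3: w1:1→0, w4:0→1
  Δ4: w6:0→1
  Δ5: w1:0→1
  (5Δ to stable)
t=5 Δ0: w1=1 w5=0 w3=1 w7=0 clk=1 w4=1 w6=1 w2=0 w0=1
  Δ1: clk:1→0
  (1Δ to stable)
t=6 Δ0: w1=1 w5=0 w3=1 w7=0 clk=0 w4=1 w6=1 w2=0 w0=1
  Δ1: clk:0→1
  Δ2: w5:0→1, w7:0→1
  Δ3: w1:1→0
  (3Δ to stable)
t=7 Δ0: w1=0 w5=1 w3=1 w7=1 clk=1 w4=1 w6=1 w2=0 w0=1
  Δ1: clk:1→0
  (1Δ to stable)
t=8 Δ0: w1=0 w5=1 w3=1 w7=1 clk=0 w4=1 w6=1 w2=0 w0=1
  Δ1: clk:0→1
  Δ2: w7:1→0
  Δ3: w1:0→1, w4:1→0
  Δ4: w6:1→0
  Δ5: w1:1→0
  (5Δ to stable)
t=9 Δ0: w1=0 w5=1 w3=1 w7=0 clk=1 w4=0 w6=0 w2=0 w0=1
  Δ1: clk:1→0
  (1Δ to stable)
t=10 Δ0: w1=0 w5=1 w3=1 w7=0 clk=0 w4=0 w6=0 w2=0 w0=1
  Δ1: clk:0→1
  Δ2: w5:1→0, w7:0→1
  Δ3: w1:0→1
  (3Δ to stable)
t=11 Δ0: w1=1 w5=0 w3=1 w7=1 clk=1 w4=0 w6=0 w2=0 w0=1
  Δ1: clk:1→0
  (1Δ to stable)
t=12 Δ0: w1=1 w5=0 w3=1 w7=1 clk=0 w4=0 w6=0 w2=0 w0=1
  Δ1: clk:0→1
  Δ2: w7:1→0
  Δ3: w1:1→0, w4:0→1
  Δ4: w6:0→1
  Δ5: w1:0→1
  (5Δ to stable)
t=13 Δ0: w1=1 w5=0 w3=1 w7=0 clk=1 w4=1 w6=1 w2=0 w0=1
  Δ1: clk:1→0
  (1Δ to stable)
t=14 Δ0: w1=1 w5=0 w3=1 w7=0 clk=0 w4=1 w6=1 w2=0 w0=1
  Δ1: clk:0→1
  Δ2: w5:0→1, w7:0→1
  Δ3: w1:1→0
  (3Δ to stable)
t=15 Δ0: w1=0 w5=1 w3=1 w7=1 clk=1 w4=1 w6=1 w2=0 w0=1
  Δ1: clk:1→0
  (1Δ to stable)
t=16 Δ0: w1=0 w5=1 w3=1 w7=1 clk=0 w4=1 w6=1 w2=0 w0=1
  Δ1: clk:0→1
  Δ2: w7:1→0
  Δ3: w1:0→1, w4:1→0
  Δ4: w6:1→0
  Δ5: w1:1→0
  (5Δ to stable)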